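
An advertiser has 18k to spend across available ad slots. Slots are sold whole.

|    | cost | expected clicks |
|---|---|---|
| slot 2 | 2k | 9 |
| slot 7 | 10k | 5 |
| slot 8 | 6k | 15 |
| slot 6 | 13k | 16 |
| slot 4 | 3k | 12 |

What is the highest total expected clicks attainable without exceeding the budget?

37

Allowing fractional choices, the relaxed optimum would be about 44.6, but ad slots are indivisible.
slot 2 + slot 6 + slot 4: cost 2 + 13 + 3 = 18 ≤ 18, expected clicks 9 + 16 + 12 = 37.
slot 2 + slot 8 + slot 4: cost 2 + 6 + 3 = 11 ≤ 18, expected clicks 9 + 15 + 12 = 36.
Best is slot 2, slot 6, and slot 4 with total expected clicks 37.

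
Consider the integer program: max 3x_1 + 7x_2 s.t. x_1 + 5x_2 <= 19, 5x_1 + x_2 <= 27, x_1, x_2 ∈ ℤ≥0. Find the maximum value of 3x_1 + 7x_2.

33

Relaxing integrality, the LP optimum is 34.33 at (x_1,x_2) = (4.83, 2.83), which is not an integer point.
(x_1,x_2)=(4,3): 1·4+5·3=19≤19, 5·4+1·3=23≤27, objective 33.
(x_1,x_2)=(3,3): 1·3+5·3=18≤19, 5·3+1·3=18≤27, objective 30.
(x_1,x_2)=(5,2): 1·5+5·2=15≤19, 5·5+1·2=27≤27, objective 29.
Maximum is 33 at (x_1,x_2)=(4,3).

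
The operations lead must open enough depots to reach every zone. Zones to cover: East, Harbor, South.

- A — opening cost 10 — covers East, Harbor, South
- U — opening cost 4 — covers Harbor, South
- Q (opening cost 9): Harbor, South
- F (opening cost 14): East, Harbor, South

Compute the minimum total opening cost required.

A alone covers East, Harbor, South — every zone.
Total opening cost: 10.

10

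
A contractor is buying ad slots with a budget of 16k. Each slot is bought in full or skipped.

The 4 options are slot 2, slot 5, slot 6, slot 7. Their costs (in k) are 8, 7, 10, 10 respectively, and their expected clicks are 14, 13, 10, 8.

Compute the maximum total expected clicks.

27

Treat it as a binary knapsack problem.
Allowing fractional choices, the relaxed optimum would be about 28.0, but ad slots are indivisible.
slot 2 + slot 5: cost 8 + 7 = 15 ≤ 16, expected clicks 14 + 13 = 27.
slot 5: cost 7 ≤ 16, expected clicks 13.
slot 2: cost 8 ≤ 16, expected clicks 14.
Best is slot 2 and slot 5 with total expected clicks 27.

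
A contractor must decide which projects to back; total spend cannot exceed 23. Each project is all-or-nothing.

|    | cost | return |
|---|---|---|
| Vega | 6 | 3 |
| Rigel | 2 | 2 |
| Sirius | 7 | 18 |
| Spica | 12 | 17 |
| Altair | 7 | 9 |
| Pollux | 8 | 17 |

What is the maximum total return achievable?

Vega + Rigel + Sirius + Pollux: cost 6 + 2 + 7 + 8 = 23 ≤ 23, return 3 + 2 + 18 + 17 = 40.
Sirius + Altair + Pollux: cost 7 + 7 + 8 = 22 ≤ 23, return 18 + 9 + 17 = 44.
Vega + Sirius + Pollux: cost 6 + 7 + 8 = 21 ≤ 23, return 3 + 18 + 17 = 38.
Best is Sirius, Altair, and Pollux with total return 44.

44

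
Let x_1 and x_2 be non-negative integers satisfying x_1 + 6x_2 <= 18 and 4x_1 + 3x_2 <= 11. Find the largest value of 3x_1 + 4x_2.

12

Relaxing integrality, the LP optimum is 13.33 at (x_1,x_2) = (0.571, 2.9), which is not an integer point.
(x_1,x_2)=(0,3): 1·0+6·3=18≤18, 4·0+3·3=9≤11, objective 12.
(x_1,x_2)=(1,2): 1·1+6·2=13≤18, 4·1+3·2=10≤11, objective 11.
(x_1,x_2)=(0,2): 1·0+6·2=12≤18, 4·0+3·2=6≤11, objective 8.
No feasible integer point exceeds 12.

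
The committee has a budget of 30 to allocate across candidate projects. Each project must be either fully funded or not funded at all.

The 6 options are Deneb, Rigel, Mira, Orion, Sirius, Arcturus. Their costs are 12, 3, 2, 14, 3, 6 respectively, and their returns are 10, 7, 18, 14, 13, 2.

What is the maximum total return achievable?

Allowing fractional choices, the relaxed optimum would be about 58.7, but projects are indivisible.
Rigel + Mira + Orion + Sirius + Arcturus: cost 3 + 2 + 14 + 3 + 6 = 28 ≤ 30, return 7 + 18 + 14 + 13 + 2 = 54.
Rigel + Mira + Orion + Sirius: cost 3 + 2 + 14 + 3 = 22 ≤ 30, return 7 + 18 + 14 + 13 = 52.
Deneb + Rigel + Mira + Sirius + Arcturus: cost 12 + 3 + 2 + 3 + 6 = 26 ≤ 30, return 10 + 7 + 18 + 13 + 2 = 50.
Best is Rigel, Mira, Orion, Sirius, and Arcturus with total return 54.

54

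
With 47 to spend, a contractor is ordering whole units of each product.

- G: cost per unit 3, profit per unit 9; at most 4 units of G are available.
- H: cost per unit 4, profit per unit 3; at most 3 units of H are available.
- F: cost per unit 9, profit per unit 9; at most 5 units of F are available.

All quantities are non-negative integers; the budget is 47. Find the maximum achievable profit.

This is a bounded integer knapsack.
4×G, 1×H, and 3×F: cost 43 ≤ 47, profit 4·9 + 1·3 + 3·9 = 66.
4×G, 2×H, and 3×F: cost 47 ≤ 47, profit 4·9 + 2·3 + 3·9 = 69.
Best is 69.

69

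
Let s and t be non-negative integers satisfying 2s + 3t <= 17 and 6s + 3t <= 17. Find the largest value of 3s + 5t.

25

Relaxing integrality, the LP optimum is 28.33 at (s,t) = (0, 5.67), which is not an integer point.
(s,t)=(0,5): 2·0+3·5=15≤17, 6·0+3·5=15≤17, objective 25.
(s,t)=(0,4): 2·0+3·4=12≤17, 6·0+3·4=12≤17, objective 20.
Maximum is 25 at (s,t)=(0,5).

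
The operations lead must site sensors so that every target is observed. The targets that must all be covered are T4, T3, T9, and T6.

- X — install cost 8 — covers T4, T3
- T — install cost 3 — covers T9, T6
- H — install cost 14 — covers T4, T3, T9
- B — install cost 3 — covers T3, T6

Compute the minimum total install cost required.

The greedy cost-per-new-target heuristic would pick T, B, and X for 14, but a cheaper cover exists.
Choose X and T: together they cover T4, T3, T9, T6 — every target.
Total install cost: 8 + 3 = 11.
No cover costs less than 11.

11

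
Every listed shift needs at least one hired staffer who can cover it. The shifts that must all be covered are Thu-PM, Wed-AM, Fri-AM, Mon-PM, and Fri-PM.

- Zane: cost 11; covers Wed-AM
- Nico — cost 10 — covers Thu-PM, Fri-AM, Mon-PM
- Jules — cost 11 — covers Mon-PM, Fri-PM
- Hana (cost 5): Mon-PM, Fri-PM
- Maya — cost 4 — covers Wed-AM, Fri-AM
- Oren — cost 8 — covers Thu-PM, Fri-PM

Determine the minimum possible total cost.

Choose Hana, Maya, and Oren: together they cover Thu-PM, Wed-AM, Fri-AM, Mon-PM, Fri-PM — every shift.
Total cost: 5 + 4 + 8 = 17.
No cover costs less than 17.

17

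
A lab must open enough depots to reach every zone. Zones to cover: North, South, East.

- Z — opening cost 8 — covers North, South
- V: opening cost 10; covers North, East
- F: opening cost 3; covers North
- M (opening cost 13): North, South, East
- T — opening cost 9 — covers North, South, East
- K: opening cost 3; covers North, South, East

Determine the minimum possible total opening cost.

3

K alone covers North, South, East — every zone.
Total opening cost: 3.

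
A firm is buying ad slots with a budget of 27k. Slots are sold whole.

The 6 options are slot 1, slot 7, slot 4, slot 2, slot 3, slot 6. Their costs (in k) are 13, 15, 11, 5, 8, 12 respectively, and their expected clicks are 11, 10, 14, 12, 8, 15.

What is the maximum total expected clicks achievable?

Allowing fractional choices, the relaxed optimum would be about 39.8, but ad slots are indivisible.
slot 4 + slot 2 + slot 3: cost 11 + 5 + 8 = 24 ≤ 27, expected clicks 14 + 12 + 8 = 34.
slot 2 + slot 3 + slot 6: cost 5 + 8 + 12 = 25 ≤ 27, expected clicks 12 + 8 + 15 = 35.
Best is slot 2, slot 3, and slot 6 with total expected clicks 35.

35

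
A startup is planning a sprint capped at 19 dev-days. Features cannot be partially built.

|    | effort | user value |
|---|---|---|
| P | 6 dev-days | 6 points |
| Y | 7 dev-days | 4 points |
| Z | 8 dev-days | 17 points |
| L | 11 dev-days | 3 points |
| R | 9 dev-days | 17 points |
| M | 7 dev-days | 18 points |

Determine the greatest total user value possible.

Take Z and M: effort 8 + 7 = 15 ≤ 19, user value 17 + 18 = 35.
No feasible combination exceeds this.

35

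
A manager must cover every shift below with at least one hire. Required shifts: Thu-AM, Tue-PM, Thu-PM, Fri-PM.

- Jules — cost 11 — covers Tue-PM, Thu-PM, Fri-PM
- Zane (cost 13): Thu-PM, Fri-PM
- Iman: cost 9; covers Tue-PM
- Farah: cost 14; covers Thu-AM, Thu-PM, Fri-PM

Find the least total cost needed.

23

This is a weighted set-cover instance.
The greedy cost-per-new-shift heuristic would pick Jules and Farah for 25, but a cheaper cover exists.
Choose Iman and Farah: together they cover Thu-AM, Tue-PM, Thu-PM, Fri-PM — every shift.
Total cost: 9 + 14 = 23.
No cover costs less than 23.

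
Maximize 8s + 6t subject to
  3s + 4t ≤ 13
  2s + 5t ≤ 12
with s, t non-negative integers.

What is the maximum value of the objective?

32

The continuous relaxation peaks at (4.33, 0) with value 34.67; rounding to a feasible lattice point costs some objective.
(s,t)=(4,0): 3·4+4·0=12≤13, 2·4+5·0=8≤12, objective 32.
(s,t)=(3,1): 3·3+4·1=13≤13, 2·3+5·1=11≤12, objective 30.
(s,t)=(3,0): 3·3+4·0=9≤13, 2·3+5·0=6≤12, objective 24.
Maximum is 32 at (s,t)=(4,0).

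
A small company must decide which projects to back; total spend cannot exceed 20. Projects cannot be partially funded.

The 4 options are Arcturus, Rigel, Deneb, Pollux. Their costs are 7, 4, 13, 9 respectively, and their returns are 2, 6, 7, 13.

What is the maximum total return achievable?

21

Allowing fractional choices, the relaxed optimum would be about 22.8, but projects are indivisible.
Arcturus + Rigel + Pollux: cost 7 + 4 + 9 = 20 ≤ 20, return 2 + 6 + 13 = 21.
Rigel + Pollux: cost 4 + 9 = 13 ≤ 20, return 6 + 13 = 19.
Best is Arcturus, Rigel, and Pollux with total return 21.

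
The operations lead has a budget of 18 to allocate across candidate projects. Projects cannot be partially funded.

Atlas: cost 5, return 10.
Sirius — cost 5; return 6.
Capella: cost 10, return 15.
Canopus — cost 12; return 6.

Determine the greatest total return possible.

Allowing fractional choices, the relaxed optimum would be about 28.6, but projects are indivisible.
Sirius + Capella: cost 5 + 10 = 15 ≤ 18, return 6 + 15 = 21.
Atlas + Sirius: cost 5 + 5 = 10 ≤ 18, return 10 + 6 = 16.
Atlas + Capella: cost 5 + 10 = 15 ≤ 18, return 10 + 15 = 25.
Best is Atlas and Capella with total return 25.

25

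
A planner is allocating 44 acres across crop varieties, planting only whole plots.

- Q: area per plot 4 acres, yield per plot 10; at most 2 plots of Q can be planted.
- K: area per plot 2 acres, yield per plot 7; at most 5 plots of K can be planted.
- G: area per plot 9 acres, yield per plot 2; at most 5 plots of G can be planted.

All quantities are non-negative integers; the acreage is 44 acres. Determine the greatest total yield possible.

K has the best ratio (7/2); taking only K gives at most 5×7 = 35 (stopped by the supply cap of 5).
Mixing does better — 2×Q, 5×K, and 2×G: area 36 ≤ 44, yield 2·10 + 5·7 + 2·2 = 59.

59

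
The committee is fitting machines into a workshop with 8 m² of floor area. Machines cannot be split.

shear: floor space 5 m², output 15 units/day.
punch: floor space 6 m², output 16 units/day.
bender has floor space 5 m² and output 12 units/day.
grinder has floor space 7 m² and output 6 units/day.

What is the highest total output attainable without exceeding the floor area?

16

Take punch: floor space 6 ≤ 8, output 16.
No other feasible combination does better.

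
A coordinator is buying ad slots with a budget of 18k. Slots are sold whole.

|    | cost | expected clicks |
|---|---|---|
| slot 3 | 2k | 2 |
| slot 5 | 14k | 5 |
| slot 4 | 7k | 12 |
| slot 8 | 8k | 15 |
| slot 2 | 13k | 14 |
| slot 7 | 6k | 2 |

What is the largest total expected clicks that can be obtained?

29

Treat it as a binary knapsack problem.
Take slot 3, slot 4, and slot 8: cost 2 + 7 + 8 = 17 ≤ 18, expected clicks 2 + 12 + 15 = 29.
No other feasible combination does better.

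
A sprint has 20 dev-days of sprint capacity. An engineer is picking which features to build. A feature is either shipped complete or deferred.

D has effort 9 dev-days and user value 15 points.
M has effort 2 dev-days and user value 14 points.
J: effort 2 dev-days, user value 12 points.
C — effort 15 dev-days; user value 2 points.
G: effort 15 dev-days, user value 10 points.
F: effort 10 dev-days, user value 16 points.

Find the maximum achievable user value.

42

This is an integer program with binary decision variables.
D + M + J: effort 9 + 2 + 2 = 13 ≤ 20, user value 15 + 14 + 12 = 41.
M + J + G: effort 2 + 2 + 15 = 19 ≤ 20, user value 14 + 12 + 10 = 36.
M + J + F: effort 2 + 2 + 10 = 14 ≤ 20, user value 14 + 12 + 16 = 42.
Best is M, J, and F with total user value 42.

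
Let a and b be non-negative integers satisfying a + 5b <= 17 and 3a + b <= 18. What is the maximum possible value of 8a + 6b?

The continuous relaxation peaks at (5.21, 2.36) with value 55.86; rounding to a feasible lattice point costs some objective.
(a,b)=(5,2): 1·5+5·2=15≤17, 3·5+1·2=17≤18, objective 52.
(a,b)=(5,1): 1·5+5·1=10≤17, 3·5+1·1=16≤18, objective 46.
No feasible integer point exceeds 52.

52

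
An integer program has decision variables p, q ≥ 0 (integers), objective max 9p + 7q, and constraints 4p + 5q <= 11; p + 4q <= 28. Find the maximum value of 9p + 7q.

(p,q)=(2,0): 4·2+5·0=8≤11, 1·2+4·0=2≤28, objective 18.
(p,q)=(1,1): 4·1+5·1=9≤11, 1·1+4·1=5≤28, objective 16.
(p,q)=(1,0): 4·1+5·0=4≤11, 1·1+4·0=1≤28, objective 9.
Maximum is 18 at (p,q)=(2,0).

18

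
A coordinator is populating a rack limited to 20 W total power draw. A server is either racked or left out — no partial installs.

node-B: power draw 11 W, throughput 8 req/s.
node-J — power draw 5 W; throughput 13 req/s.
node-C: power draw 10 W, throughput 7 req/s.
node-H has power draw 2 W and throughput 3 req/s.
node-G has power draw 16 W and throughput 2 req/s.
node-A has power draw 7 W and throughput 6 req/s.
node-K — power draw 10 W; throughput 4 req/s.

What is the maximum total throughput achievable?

Treat it as a binary knapsack problem.
Allowing fractional choices, the relaxed optimum would be about 26.4, but servers are indivisible.
node-J + node-C + node-H: power draw 5 + 10 + 2 = 17 ≤ 20, throughput 13 + 7 + 3 = 23.
node-B + node-J + node-H: power draw 11 + 5 + 2 = 18 ≤ 20, throughput 8 + 13 + 3 = 24.
Best is node-B, node-J, and node-H with total throughput 24.

24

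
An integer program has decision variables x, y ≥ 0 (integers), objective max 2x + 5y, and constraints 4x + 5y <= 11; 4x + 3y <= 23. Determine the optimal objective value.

Relaxing integrality, the LP optimum is 11.00 at (x,y) = (0, 2.2), which is not an integer point.
(x,y)=(0,2) is feasible, giving 10.
(x,y)=(1,1) is feasible, giving 7.
(x,y)=(0,1) is feasible, giving 5.
No feasible integer point exceeds 10.

10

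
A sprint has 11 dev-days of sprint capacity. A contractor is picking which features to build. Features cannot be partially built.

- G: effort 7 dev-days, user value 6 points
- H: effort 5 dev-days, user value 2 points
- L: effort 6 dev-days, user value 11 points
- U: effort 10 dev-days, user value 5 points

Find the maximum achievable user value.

This is a 0-1 knapsack instance.
Allowing fractional choices, the relaxed optimum would be about 15.3, but features are indivisible.
L: effort 6 ≤ 11, user value 11.
G: effort 7 ≤ 11, user value 6.
H + L: effort 5 + 6 = 11 ≤ 11, user value 2 + 11 = 13.
Best is H and L with total user value 13.

13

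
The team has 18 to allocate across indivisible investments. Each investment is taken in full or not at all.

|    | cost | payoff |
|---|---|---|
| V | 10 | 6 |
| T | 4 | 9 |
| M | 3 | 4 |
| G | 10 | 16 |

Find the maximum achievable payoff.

29

Take T, M, and G: cost 4 + 3 + 10 = 17 ≤ 18, payoff 9 + 4 + 16 = 29.
No other feasible combination does better.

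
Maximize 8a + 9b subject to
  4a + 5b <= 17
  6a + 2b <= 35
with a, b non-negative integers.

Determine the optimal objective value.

Relaxing integrality, the LP optimum is 34.00 at (a,b) = (4.25, 0), which is not an integer point.
(a,b)=(3,1): 4·3+5·1=17≤17, 6·3+2·1=20≤35, objective 33.
(a,b)=(4,0): 4·4+5·0=16≤17, 6·4+2·0=24≤35, objective 32.
(a,b)=(2,1): 4·2+5·1=13≤17, 6·2+2·1=14≤35, objective 25.
Maximum is 33 at (a,b)=(3,1).

33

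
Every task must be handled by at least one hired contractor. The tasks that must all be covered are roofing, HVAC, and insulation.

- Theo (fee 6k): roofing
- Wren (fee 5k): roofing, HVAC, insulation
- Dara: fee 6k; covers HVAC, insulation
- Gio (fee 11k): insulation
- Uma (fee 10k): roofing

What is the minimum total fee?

5

Wren alone covers roofing, HVAC, insulation — every task.
Total fee: 5.
No cover costs less than 5.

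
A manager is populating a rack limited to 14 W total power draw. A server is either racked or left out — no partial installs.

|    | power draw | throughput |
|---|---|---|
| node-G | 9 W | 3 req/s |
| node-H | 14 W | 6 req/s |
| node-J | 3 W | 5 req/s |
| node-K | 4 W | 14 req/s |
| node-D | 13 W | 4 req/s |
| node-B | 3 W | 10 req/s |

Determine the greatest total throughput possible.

29

Allowing fractional choices, the relaxed optimum would be about 30.7, but servers are indivisible.
node-K + node-B: power draw 4 + 3 = 7 ≤ 14, throughput 14 + 10 = 24.
node-J + node-K + node-B: power draw 3 + 4 + 3 = 10 ≤ 14, throughput 5 + 14 + 10 = 29.
Best is node-J, node-K, and node-B with total throughput 29.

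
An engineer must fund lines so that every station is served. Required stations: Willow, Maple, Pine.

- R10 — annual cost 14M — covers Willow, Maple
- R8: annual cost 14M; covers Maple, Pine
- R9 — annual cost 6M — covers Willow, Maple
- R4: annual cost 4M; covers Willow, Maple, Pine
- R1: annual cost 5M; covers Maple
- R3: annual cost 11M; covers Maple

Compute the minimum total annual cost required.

4

R4 alone covers Willow, Maple, Pine — every station.
Total annual cost: 4.
No cover costs less than 4.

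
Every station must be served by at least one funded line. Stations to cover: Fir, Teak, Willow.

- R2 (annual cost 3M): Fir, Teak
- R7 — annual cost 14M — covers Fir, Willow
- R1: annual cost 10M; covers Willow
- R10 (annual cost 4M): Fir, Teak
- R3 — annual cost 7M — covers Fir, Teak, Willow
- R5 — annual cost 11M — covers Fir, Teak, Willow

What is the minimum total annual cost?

7

The greedy cost-per-new-station heuristic would pick R2 and R3 for 10, but a cheaper cover exists.
R3 alone covers Fir, Teak, Willow — every station.
Total annual cost: 7.
No cover costs less than 7.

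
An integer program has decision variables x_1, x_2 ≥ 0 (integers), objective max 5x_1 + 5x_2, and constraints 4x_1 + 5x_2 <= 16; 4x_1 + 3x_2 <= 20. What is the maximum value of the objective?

(x_1,x_2)=(4,0): 4·4+5·0=16≤16, 4·4+3·0=16≤20, objective 20.
(x_1,x_2)=(3,0): 4·3+5·0=12≤16, 4·3+3·0=12≤20, objective 15.
Maximum is 20 at (x_1,x_2)=(4,0).

20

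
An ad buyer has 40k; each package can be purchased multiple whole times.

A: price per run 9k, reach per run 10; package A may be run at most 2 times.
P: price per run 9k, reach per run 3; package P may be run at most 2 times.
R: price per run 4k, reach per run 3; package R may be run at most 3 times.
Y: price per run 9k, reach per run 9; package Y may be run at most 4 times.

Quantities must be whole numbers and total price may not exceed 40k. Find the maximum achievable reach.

A has the best ratio (10/9); taking only A gives at most 2×10 = 20 (stopped by the supply cap of 2).
Mixing does better — 2×A, 1×R, and 2×Y: price 40 ≤ 40, reach 2·10 + 1·3 + 2·9 = 41.

41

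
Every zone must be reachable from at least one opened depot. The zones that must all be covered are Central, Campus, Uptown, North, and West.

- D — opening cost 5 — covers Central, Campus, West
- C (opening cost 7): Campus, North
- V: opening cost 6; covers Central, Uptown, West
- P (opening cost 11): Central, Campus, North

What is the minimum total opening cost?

The greedy cost-per-new-zone heuristic would pick D, V, and C for 18, but a cheaper cover exists.
Choose C and V: together they cover Central, Campus, Uptown, North, West — every zone.
Total opening cost: 7 + 6 = 13.
No cover costs less than 13.

13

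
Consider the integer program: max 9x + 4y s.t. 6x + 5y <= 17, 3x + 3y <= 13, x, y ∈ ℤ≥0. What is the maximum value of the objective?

Relaxing integrality, the LP optimum is 25.50 at (x,y) = (2.83, 0), which is not an integer point.
(x,y)=(2,1): 6·2+5·1=17≤17, 3·2+3·1=9≤13, objective 22.
(x,y)=(2,0): 6·2+5·0=12≤17, 3·2+3·0=6≤13, objective 18.
(x,y)=(1,2): 6·1+5·2=16≤17, 3·1+3·2=9≤13, objective 17.
(x,y)=(1,1): 6·1+5·1=11≤17, 3·1+3·1=6≤13, objective 13.
Maximum is 22 at (x,y)=(2,1).

22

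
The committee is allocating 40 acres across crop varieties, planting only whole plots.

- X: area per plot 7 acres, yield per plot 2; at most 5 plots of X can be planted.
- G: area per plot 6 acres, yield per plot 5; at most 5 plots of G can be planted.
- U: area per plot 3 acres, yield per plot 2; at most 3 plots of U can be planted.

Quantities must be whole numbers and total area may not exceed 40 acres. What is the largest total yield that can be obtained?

31

This is a bounded integer knapsack.
G has the best ratio (5/6); taking only G gives at most 5×5 = 25 (stopped by the supply cap of 5).
Mixing does better — 5×G and 3×U: area 39 ≤ 40, yield 5·5 + 3·2 = 31.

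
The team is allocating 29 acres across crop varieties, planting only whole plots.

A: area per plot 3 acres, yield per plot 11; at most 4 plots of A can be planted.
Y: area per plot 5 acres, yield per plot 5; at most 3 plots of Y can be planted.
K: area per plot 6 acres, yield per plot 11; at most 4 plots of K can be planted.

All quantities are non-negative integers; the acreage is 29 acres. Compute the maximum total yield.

3×A and 3×K: area 27 ≤ 29, yield 3·11 + 3·11 = 66.
4×A, 1×Y, and 2×K: area 29 ≤ 29, yield 4·11 + 1·5 + 2·11 = 71.
Best is 71.

71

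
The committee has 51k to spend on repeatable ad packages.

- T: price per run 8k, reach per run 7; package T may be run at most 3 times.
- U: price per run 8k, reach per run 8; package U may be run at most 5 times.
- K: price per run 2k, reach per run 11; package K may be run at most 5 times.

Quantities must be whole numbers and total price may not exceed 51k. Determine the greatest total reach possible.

95

This is a bounded integer knapsack.
Take 5×U and 5×K: price 50 ≤ 51, reach 5·8 + 5·11 = 95.
K has the best ratio (11/2) and is taken to its limit of 5; remaining capacity is filled optimally with the others.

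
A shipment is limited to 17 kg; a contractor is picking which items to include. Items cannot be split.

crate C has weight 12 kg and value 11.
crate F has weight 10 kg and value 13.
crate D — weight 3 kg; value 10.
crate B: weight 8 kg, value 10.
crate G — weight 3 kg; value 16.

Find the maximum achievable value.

39

Take crate F, crate D, and crate G: weight 10 + 3 + 3 = 16 ≤ 17, value 13 + 10 + 16 = 39.
No other feasible combination does better.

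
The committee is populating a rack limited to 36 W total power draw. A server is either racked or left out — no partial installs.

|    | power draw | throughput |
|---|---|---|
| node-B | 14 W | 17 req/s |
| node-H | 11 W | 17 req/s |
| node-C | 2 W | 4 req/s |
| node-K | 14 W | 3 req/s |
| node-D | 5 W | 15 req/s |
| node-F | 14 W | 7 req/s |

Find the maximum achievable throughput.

Allowing fractional choices, the relaxed optimum would be about 55.0, but servers are indivisible.
node-B + node-H + node-D: power draw 14 + 11 + 5 = 30 ≤ 36, throughput 17 + 17 + 15 = 49.
node-H + node-C + node-D + node-F: power draw 11 + 2 + 5 + 14 = 32 ≤ 36, throughput 17 + 4 + 15 + 7 = 43.
node-B + node-H + node-C + node-D: power draw 14 + 11 + 2 + 5 = 32 ≤ 36, throughput 17 + 17 + 4 + 15 = 53.
Best is node-B, node-H, node-C, and node-D with total throughput 53.

53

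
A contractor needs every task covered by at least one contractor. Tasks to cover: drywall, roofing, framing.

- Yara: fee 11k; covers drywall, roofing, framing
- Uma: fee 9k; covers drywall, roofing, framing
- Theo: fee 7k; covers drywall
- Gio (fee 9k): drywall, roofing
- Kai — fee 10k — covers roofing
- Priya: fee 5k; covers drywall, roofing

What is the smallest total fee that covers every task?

The greedy cost-per-new-task heuristic would pick Priya and Uma for 14, but a cheaper cover exists.
Uma alone covers drywall, roofing, framing — every task.
Total fee: 9.
No cover costs less than 9.

9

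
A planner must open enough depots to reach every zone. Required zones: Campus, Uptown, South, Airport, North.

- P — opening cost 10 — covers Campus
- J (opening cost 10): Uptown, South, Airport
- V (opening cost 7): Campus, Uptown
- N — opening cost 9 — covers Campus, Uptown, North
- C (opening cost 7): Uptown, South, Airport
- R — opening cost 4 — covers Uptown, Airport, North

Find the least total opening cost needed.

16

This is an integer covering problem.
The greedy cost-per-new-zone heuristic would pick R, V, and C for 18, but a cheaper cover exists.
Choose N and C: together they cover Campus, Uptown, South, Airport, North — every zone.
Total opening cost: 9 + 7 = 16.
No cover costs less than 16.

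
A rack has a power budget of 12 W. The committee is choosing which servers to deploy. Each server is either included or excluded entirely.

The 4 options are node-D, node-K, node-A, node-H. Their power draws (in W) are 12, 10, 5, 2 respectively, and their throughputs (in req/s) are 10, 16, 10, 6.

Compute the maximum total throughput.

Allowing fractional choices, the relaxed optimum would be about 24.0, but servers are indivisible.
node-K: power draw 10 ≤ 12, throughput 16.
node-A + node-H: power draw 5 + 2 = 7 ≤ 12, throughput 10 + 6 = 16.
node-K + node-H: power draw 10 + 2 = 12 ≤ 12, throughput 16 + 6 = 22.
Best is node-K and node-H with total throughput 22.

22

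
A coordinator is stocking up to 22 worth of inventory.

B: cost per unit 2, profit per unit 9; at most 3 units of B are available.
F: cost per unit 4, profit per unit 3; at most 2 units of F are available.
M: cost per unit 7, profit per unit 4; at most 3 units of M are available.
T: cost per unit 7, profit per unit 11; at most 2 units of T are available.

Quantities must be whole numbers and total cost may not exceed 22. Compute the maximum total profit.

49

B has the best ratio (9/2); taking only B gives at most 3×9 = 27 (stopped by the supply cap of 3).
Mixing does better — 3×B and 2×T: cost 20 ≤ 22, profit 3·9 + 2·11 = 49.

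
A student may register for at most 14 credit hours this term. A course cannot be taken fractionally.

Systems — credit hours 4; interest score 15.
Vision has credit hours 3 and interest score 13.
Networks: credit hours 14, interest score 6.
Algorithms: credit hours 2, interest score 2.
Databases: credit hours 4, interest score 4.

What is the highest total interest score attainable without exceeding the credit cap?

34

Take Systems, Vision, Algorithms, and Databases: credit hours 4 + 3 + 2 + 4 = 13 ≤ 14, interest score 15 + 13 + 2 + 4 = 34.
No other feasible combination does better.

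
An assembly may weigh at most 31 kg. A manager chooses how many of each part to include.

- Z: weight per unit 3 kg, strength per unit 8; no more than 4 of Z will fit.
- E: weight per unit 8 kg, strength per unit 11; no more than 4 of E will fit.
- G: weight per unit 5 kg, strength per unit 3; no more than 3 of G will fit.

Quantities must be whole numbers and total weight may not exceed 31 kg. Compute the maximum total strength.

Take 4×Z and 2×E: weight 28 ≤ 31, strength 4·8 + 2·11 = 54.
Z has the best ratio (8/3) and is taken to its limit of 4; remaining capacity is filled optimally with the others.

54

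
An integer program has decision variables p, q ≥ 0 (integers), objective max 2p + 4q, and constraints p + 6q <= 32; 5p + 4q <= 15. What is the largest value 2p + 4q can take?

(p,q)=(0,3): 1·0+6·3=18≤32, 5·0+4·3=12≤15, objective 12.
(p,q)=(1,2): 1·1+6·2=13≤32, 5·1+4·2=13≤15, objective 10.
No feasible integer point exceeds 12.

12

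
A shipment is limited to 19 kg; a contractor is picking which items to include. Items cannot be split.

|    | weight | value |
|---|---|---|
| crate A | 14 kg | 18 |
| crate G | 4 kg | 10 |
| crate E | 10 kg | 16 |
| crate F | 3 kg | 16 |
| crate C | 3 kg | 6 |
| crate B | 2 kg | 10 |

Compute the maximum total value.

52

crate A + crate F + crate B: weight 14 + 3 + 2 = 19 ≤ 19, value 18 + 16 + 10 = 44.
crate E + crate F + crate C + crate B: weight 10 + 3 + 3 + 2 = 18 ≤ 19, value 16 + 16 + 6 + 10 = 48.
crate G + crate E + crate F + crate B: weight 4 + 10 + 3 + 2 = 19 ≤ 19, value 10 + 16 + 16 + 10 = 52.
Best is crate G, crate E, crate F, and crate B with total value 52.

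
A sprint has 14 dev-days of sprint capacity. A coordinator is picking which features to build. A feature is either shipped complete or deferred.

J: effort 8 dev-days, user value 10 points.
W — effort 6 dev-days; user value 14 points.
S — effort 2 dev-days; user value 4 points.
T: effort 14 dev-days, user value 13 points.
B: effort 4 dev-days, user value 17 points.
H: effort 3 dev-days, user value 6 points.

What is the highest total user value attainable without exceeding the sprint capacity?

This is a 0-1 knapsack instance.
Take W, B, and H: effort 6 + 4 + 3 = 13 ≤ 14, user value 14 + 17 + 6 = 37.
No other feasible combination does better.

37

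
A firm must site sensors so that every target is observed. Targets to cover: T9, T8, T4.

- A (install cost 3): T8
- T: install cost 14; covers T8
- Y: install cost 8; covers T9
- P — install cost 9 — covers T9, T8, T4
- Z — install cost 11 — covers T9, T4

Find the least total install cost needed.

9

The greedy cost-per-new-target heuristic would pick A and P for 12, but a cheaper cover exists.
P alone covers T9, T8, T4 — every target.
Total install cost: 9.
No cover costs less than 9.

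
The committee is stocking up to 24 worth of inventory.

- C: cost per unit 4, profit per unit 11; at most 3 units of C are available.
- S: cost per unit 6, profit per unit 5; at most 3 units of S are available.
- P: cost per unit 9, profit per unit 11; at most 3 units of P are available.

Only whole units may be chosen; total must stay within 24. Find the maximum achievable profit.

Take 3×C and 1×P: cost 21 ≤ 24, profit 3·11 + 1·11 = 44.
C has the best ratio (11/4) and is taken to its limit of 3; remaining capacity is filled optimally with the others.

44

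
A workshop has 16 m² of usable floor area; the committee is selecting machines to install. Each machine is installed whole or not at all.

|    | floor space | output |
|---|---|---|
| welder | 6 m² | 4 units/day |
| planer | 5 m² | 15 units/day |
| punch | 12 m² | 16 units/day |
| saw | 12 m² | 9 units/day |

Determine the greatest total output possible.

welder + planer: floor space 6 + 5 = 11 ≤ 16, output 4 + 15 = 19.
punch: floor space 12 ≤ 16, output 16.
Best is welder and planer with total output 19.

19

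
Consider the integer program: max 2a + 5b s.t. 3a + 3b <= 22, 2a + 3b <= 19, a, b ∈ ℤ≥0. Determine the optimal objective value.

30

Relaxing integrality, the LP optimum is 31.67 at (a,b) = (0, 6.33), which is not an integer point.
(a,b)=(0,6): 3·0+3·6=18≤22, 2·0+3·6=18≤19, objective 30.
(a,b)=(1,5): 3·1+3·5=18≤22, 2·1+3·5=17≤19, objective 27.
No feasible integer point exceeds 30.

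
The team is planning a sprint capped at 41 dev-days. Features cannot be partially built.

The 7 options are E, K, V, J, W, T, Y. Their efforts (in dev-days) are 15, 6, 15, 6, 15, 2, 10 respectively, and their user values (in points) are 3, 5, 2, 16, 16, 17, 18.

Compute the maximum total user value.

This is an integer program with binary decision variables.
Take K, J, W, T, and Y: effort 6 + 6 + 15 + 2 + 10 = 39 ≤ 41, user value 5 + 16 + 16 + 17 + 18 = 72.
No other feasible combination does better.

72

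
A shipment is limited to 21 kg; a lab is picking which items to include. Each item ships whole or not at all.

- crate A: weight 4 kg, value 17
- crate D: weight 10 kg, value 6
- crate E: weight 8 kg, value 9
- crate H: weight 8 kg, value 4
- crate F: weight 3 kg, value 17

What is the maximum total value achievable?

43

crate A + crate E + crate F: weight 4 + 8 + 3 = 15 ≤ 21, value 17 + 9 + 17 = 43.
crate A + crate D + crate F: weight 4 + 10 + 3 = 17 ≤ 21, value 17 + 6 + 17 = 40.
crate A + crate H + crate F: weight 4 + 8 + 3 = 15 ≤ 21, value 17 + 4 + 17 = 38.
Best is crate A, crate E, and crate F with total value 43.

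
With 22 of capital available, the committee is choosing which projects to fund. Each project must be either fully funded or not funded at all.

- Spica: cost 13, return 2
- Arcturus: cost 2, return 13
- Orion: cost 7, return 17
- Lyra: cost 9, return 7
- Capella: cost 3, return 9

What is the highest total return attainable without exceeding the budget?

Arcturus + Orion + Capella: cost 2 + 7 + 3 = 12 ≤ 22, return 13 + 17 + 9 = 39.
Arcturus + Orion + Lyra + Capella: cost 2 + 7 + 9 + 3 = 21 ≤ 22, return 13 + 17 + 7 + 9 = 46.
Best is Arcturus, Orion, Lyra, and Capella with total return 46.

46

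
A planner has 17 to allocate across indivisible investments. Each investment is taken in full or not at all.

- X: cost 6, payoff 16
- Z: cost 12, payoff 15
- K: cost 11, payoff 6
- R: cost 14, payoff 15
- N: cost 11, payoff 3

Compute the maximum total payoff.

This is a 0-1 knapsack instance.
X + K: cost 6 + 11 = 17 ≤ 17, payoff 16 + 6 = 22.
X: cost 6 ≤ 17, payoff 16.
X + N: cost 6 + 11 = 17 ≤ 17, payoff 16 + 3 = 19.
Best is X and K with total payoff 22.

22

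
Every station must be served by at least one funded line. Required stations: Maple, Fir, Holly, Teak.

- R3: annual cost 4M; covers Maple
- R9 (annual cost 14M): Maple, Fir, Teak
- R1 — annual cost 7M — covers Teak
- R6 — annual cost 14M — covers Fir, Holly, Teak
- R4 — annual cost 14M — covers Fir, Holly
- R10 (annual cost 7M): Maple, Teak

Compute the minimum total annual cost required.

The greedy cost-per-new-station heuristic would pick R10 and R6 for 21, but a cheaper cover exists.
Choose R3 and R6: together they cover Maple, Fir, Holly, Teak — every station.
Total annual cost: 4 + 14 = 18.
No cover costs less than 18.

18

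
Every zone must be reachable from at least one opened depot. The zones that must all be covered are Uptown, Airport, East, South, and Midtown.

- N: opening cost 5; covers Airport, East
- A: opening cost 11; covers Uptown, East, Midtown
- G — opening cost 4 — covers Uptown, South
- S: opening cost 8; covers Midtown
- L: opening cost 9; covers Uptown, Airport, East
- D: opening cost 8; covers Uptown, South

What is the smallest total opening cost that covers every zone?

Choose N, G, and S: together they cover Uptown, Airport, East, South, Midtown — every zone.
Total opening cost: 5 + 4 + 8 = 17.
No cover costs less than 17.

17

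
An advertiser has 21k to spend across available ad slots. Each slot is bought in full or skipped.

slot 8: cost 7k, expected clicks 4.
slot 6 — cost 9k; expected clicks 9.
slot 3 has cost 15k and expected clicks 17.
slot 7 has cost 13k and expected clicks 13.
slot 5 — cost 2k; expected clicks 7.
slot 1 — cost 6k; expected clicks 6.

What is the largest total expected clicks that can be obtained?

Take slot 7, slot 5, and slot 1: cost 13 + 2 + 6 = 21 ≤ 21, expected clicks 13 + 7 + 6 = 26.
No other feasible combination does better.

26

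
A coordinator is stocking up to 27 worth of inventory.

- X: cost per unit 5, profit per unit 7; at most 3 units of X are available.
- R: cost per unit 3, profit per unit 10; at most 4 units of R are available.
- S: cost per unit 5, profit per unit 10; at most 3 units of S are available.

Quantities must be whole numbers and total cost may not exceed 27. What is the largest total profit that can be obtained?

Take 4×R and 3×S: cost 27 ≤ 27, profit 4·10 + 3·10 = 70.
R has the best ratio (10/3) and is taken to its limit of 4; remaining capacity is filled optimally with the others.

70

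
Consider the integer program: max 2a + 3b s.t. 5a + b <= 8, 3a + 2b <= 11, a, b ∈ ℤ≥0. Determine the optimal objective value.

15

Relaxing integrality, the LP optimum is 16.50 at (a,b) = (0, 5.5), which is not an integer point.
(a,b)=(0,5): 5·0+1·5=5≤8, 3·0+2·5=10≤11, objective 15.
(a,b)=(0,4): 5·0+1·4=4≤8, 3·0+2·4=8≤11, objective 12.
No feasible integer point exceeds 15.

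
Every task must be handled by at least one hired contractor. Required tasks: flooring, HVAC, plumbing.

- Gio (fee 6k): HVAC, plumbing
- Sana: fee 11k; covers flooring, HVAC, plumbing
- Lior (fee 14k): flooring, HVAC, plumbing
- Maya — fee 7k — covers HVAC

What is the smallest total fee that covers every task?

11

The greedy cost-per-new-task heuristic would pick Gio and Sana for 17, but a cheaper cover exists.
Sana alone covers flooring, HVAC, plumbing — every task.
Total fee: 11.
No cover costs less than 11.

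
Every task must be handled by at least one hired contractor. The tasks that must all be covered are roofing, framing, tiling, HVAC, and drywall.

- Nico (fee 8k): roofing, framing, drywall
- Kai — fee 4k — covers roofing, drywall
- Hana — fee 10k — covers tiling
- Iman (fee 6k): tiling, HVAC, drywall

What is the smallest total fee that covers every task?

14

Choose Nico and Iman: together they cover roofing, framing, tiling, HVAC, drywall — every task.
Total fee: 8 + 6 = 14.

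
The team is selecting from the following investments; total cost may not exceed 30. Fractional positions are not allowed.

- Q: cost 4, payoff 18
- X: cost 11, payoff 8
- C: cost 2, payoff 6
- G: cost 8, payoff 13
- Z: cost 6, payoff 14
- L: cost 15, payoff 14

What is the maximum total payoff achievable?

Treat it as a binary knapsack problem.
Allowing fractional choices, the relaxed optimum would be about 60.3, but investments are indivisible.
Q + C + G + Z: cost 4 + 2 + 8 + 6 = 20 ≤ 30, payoff 18 + 6 + 13 + 14 = 51.
Q + X + G + Z: cost 4 + 11 + 8 + 6 = 29 ≤ 30, payoff 18 + 8 + 13 + 14 = 53.
Q + C + Z + L: cost 4 + 2 + 6 + 15 = 27 ≤ 30, payoff 18 + 6 + 14 + 14 = 52.
Best is Q, X, G, and Z with total payoff 53.

53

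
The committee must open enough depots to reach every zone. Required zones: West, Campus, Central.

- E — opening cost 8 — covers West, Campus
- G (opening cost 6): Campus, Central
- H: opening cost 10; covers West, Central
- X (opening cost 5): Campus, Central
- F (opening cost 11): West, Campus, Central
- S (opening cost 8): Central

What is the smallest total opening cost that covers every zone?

11

The greedy cost-per-new-zone heuristic would pick X and E for 13, but a cheaper cover exists.
F alone covers West, Campus, Central — every zone.
Total opening cost: 11.
No cover costs less than 11.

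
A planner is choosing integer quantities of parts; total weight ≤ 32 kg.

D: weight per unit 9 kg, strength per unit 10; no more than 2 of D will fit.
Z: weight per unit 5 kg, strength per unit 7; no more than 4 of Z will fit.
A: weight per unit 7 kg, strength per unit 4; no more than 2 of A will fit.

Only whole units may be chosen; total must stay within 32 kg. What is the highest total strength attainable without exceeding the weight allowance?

38

This is a bounded integer knapsack.
1×D, 3×Z, and 1×A: weight 31 ≤ 32, strength 1·10 + 3·7 + 1·4 = 35.
1×D and 4×Z: weight 29 ≤ 32, strength 1·10 + 4·7 = 38.
Best is 38.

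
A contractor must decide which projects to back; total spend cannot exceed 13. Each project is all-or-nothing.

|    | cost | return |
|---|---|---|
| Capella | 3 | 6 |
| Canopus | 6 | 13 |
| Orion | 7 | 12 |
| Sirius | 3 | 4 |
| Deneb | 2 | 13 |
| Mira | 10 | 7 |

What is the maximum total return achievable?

32

Treat it as a binary knapsack problem.
Capella + Orion + Deneb: cost 3 + 7 + 2 = 12 ≤ 13, return 6 + 12 + 13 = 31.
Canopus + Sirius + Deneb: cost 6 + 3 + 2 = 11 ≤ 13, return 13 + 4 + 13 = 30.
Capella + Canopus + Deneb: cost 3 + 6 + 2 = 11 ≤ 13, return 6 + 13 + 13 = 32.
Best is Capella, Canopus, and Deneb with total return 32.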